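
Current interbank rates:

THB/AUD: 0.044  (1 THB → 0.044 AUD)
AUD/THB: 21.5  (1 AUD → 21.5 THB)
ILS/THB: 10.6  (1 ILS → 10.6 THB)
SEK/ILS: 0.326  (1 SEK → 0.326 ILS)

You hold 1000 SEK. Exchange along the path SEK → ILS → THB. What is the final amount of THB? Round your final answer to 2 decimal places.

1000 SEK × 0.326 = 326 ILS
326 ILS × 10.6 = 3455.6 THB

3455.60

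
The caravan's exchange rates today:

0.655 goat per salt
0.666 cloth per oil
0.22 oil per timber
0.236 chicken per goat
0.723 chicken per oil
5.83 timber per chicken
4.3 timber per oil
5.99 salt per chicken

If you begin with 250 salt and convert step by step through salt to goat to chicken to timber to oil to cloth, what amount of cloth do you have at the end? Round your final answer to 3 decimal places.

33.011

250 salt × 0.655 = 163.75 goat
163.75 goat × 0.236 = 38.645 chicken
38.645 chicken × 5.83 = 225.30035 timber
225.30035 timber × 0.22 = 49.566077 oil
49.566077 oil × 0.666 = 33.011007282 cloth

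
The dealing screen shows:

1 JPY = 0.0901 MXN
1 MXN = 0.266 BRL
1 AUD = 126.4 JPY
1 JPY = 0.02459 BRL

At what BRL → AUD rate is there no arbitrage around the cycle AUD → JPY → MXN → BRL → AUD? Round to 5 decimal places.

0.33010

Known legs of the cycle: 126.4 × 0.0901 × 0.266 = 3.02937824
For no arbitrage the full-cycle product must be 1, so the missing rate is 1 / 3.02937824 ≈ 0.3301007.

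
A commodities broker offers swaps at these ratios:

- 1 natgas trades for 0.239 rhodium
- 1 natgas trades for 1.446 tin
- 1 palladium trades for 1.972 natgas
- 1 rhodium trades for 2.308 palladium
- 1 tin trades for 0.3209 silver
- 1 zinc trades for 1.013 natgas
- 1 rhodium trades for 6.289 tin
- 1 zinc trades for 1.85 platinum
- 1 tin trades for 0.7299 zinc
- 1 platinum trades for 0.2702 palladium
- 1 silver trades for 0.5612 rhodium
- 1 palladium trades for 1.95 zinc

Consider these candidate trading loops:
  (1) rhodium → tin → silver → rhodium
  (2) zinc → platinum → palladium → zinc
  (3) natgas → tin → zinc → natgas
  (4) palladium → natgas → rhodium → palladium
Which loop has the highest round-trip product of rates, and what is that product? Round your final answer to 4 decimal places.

(1) 6.289 × 0.3209 × 0.5612 = 1.13258
(2) 1.85 × 0.2702 × 1.95 = 0.97475
(3) 1.446 × 0.7299 × 1.013 = 1.06916
(4) 1.972 × 0.239 × 2.308 = 1.08778
Highest is cycle (1) at 1.1326 (>1, arbitrage).

1.1326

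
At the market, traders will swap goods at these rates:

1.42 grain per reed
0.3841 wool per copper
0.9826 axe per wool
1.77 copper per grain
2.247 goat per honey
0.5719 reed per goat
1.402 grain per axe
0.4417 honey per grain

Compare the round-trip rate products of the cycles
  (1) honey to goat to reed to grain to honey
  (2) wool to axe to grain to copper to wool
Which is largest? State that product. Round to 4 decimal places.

(1) 2.247 × 0.5719 × 1.42 × 0.4417 = 0.80601
(2) 0.9826 × 1.402 × 1.77 × 0.3841 = 0.93657
Highest is cycle (2) at 0.9366 (≤1, no arbitrage).

0.9366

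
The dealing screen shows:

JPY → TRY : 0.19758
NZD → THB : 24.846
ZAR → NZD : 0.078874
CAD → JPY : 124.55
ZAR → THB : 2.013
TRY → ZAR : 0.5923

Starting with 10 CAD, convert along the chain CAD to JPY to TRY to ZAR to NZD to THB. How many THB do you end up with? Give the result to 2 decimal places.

10 CAD × 124.55 = 1245.5 JPY
1245.5 JPY × 0.19758 = 246.08589 TRY
246.08589 TRY × 0.5923 = 145.756672647 ZAR
145.756672647 ZAR × 0.078874 = 11.496411798359478 NZD
11.496411798359478 NZD × 24.846 = 285.639847542039590388 THB

285.64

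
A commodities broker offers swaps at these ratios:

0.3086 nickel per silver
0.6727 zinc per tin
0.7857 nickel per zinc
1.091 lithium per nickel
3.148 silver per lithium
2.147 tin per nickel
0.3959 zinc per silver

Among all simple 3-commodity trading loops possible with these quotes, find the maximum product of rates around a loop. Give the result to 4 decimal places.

1.1348

nickel→tin→zinc→nickel: 2.147 × 0.6727 × 0.7857 = 1.13478
nickel→lithium→silver→nickel: 1.091 × 3.148 × 0.3086 = 1.05988
Maximum is nickel→tin→zinc→nickel at 1.1348; arbitrage exists.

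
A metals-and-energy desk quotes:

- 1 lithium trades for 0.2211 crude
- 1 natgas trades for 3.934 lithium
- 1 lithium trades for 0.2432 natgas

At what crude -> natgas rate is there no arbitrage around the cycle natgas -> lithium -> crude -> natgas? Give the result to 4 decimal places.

Known legs of the cycle: 3.934 × 0.2211 = 0.8698074
For no arbitrage the full-cycle product must be 1, so the missing rate is 1 / 0.8698074 ≈ 1.149680.

1.1497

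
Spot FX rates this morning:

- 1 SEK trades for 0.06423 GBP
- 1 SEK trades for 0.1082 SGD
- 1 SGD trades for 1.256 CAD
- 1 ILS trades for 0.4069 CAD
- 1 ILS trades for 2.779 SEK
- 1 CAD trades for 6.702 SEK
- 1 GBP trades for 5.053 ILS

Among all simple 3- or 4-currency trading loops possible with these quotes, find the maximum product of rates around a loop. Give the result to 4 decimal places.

0.9108

CAD→SEK→SGD→CAD: 6.702 × 0.1082 × 1.256 = 0.91080
GBP→ILS→SEK→GBP: 5.053 × 2.779 × 0.06423 = 0.90194
CAD→SEK→GBP→ILS→CAD: 6.702 × 0.06423 × 5.053 × 0.4069 = 0.88507
Maximum is CAD→SEK→SGD→CAD at 0.9108; no arbitrage — every cycle loses value.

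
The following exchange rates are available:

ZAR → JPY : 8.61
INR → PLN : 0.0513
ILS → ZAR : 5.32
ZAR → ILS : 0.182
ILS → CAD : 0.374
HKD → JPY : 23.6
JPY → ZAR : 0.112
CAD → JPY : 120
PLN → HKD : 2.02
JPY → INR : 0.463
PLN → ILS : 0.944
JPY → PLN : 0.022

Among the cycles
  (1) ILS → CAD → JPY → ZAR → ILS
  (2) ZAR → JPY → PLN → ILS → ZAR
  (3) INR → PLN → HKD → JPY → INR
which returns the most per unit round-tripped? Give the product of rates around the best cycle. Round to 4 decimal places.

(1) 0.374 × 120 × 0.112 × 0.182 = 0.91483
(2) 8.61 × 0.022 × 0.944 × 5.32 = 0.95128
(3) 0.0513 × 2.02 × 23.6 × 0.463 = 1.13230
Highest is cycle (3) at 1.1323 (>1, arbitrage).

1.1323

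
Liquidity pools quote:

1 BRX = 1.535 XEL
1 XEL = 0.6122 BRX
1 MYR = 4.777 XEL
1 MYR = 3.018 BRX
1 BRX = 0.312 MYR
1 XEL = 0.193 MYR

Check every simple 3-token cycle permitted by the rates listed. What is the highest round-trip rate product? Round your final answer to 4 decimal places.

MYR→XEL→BRX→MYR: 4.777 × 0.6122 × 0.312 = 0.91244
MYR→BRX→XEL→MYR: 3.018 × 1.535 × 0.193 = 0.89410
Maximum is MYR→XEL→BRX→MYR at 0.9124; no arbitrage — every cycle loses value.

0.9124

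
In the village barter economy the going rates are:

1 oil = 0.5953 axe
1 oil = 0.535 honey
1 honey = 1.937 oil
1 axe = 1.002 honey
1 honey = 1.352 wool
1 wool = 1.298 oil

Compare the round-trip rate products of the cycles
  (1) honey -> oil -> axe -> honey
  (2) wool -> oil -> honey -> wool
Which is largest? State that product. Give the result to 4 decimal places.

(1) 1.937 × 0.5953 × 1.002 = 1.15540
(2) 1.298 × 0.535 × 1.352 = 0.93887
Highest is cycle (1) at 1.1554 (>1, arbitrage).

1.1554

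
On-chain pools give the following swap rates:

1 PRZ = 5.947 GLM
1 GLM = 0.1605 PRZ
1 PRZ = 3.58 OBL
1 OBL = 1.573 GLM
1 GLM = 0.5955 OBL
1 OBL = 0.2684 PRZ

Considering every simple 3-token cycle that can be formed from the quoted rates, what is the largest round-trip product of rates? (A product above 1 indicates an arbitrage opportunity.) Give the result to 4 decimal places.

GLM→OBL→PRZ→GLM: 0.5955 × 0.2684 × 5.947 = 0.95052
GLM→PRZ→OBL→GLM: 0.1605 × 3.58 × 1.573 = 0.90383
Maximum is GLM→OBL→PRZ→GLM at 0.9505; no arbitrage — every cycle loses value.

0.9505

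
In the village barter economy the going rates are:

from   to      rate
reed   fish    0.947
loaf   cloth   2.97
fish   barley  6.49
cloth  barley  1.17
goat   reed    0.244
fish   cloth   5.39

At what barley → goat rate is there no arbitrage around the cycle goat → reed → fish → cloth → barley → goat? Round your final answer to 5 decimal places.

Known legs of the cycle: 0.244 × 0.947 × 5.39 × 1.17 = 1.4571841284
For no arbitrage the full-cycle product must be 1, so the missing rate is 1 / 1.4571841284 ≈ 0.6862551.

0.68626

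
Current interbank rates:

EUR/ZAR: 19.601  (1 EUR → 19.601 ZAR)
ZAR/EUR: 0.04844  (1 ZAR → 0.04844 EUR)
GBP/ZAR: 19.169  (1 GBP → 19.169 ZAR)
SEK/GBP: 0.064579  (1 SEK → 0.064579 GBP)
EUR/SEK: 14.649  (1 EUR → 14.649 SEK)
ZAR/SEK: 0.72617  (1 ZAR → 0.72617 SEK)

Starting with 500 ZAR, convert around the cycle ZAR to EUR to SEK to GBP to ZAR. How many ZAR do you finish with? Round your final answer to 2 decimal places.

439.21

500 ZAR × 0.04844 = 24.22 EUR
24.22 EUR × 14.649 = 354.79878 SEK
354.79878 SEK × 0.064579 = 22.91255041362 GBP
22.91255041362 GBP × 19.169 = 439.21067887868178 ZAR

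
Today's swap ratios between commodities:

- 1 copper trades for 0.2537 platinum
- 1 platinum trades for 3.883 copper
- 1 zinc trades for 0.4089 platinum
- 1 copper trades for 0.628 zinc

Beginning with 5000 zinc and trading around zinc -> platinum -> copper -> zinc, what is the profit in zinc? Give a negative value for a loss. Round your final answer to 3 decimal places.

5000 zinc × 0.4089 = 2044.5 platinum
2044.5 platinum × 3.883 = 7938.7935 copper
7938.7935 copper × 0.628 = 4985.562318 zinc
Net change: 4985.562318 − 5000 = -14.437682 zinc

-14.438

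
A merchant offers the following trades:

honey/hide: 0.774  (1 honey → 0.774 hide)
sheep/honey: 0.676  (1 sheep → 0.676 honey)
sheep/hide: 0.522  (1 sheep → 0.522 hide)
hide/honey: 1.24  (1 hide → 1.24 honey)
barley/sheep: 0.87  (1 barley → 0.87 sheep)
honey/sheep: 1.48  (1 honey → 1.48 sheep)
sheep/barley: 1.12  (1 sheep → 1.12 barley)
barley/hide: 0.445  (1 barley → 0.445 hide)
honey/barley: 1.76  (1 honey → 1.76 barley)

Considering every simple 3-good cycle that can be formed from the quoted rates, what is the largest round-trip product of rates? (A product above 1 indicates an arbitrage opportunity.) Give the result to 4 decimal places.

1.0351

barley→sheep→honey→barley: 0.87 × 0.676 × 1.76 = 1.03509
barley→hide→honey→barley: 0.445 × 1.24 × 1.76 = 0.97117
hide→honey→sheep→hide: 1.24 × 1.48 × 0.522 = 0.95797
Maximum is barley→sheep→honey→barley at 1.0351; arbitrage exists.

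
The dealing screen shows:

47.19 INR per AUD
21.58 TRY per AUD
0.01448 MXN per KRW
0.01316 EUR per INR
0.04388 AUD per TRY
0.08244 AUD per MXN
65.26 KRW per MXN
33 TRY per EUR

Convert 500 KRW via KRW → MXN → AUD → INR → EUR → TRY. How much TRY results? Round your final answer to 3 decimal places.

500 KRW × 0.01448 = 7.24 MXN
7.24 MXN × 0.08244 = 0.5968656 AUD
0.5968656 AUD × 47.19 = 28.166087664 INR
28.166087664 INR × 0.01316 = 0.37066571365824 EUR
0.37066571365824 EUR × 33 = 12.23196855072192 TRY

12.232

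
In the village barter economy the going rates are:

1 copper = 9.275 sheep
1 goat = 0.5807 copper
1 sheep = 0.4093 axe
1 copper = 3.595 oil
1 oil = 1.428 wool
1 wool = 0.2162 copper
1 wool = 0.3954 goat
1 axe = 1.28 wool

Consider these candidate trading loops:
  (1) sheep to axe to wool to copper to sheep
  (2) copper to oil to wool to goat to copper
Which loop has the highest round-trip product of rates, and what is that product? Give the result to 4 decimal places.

1.1787

(1) 0.4093 × 1.28 × 0.2162 × 9.275 = 1.05056
(2) 3.595 × 1.428 × 0.3954 × 0.5807 = 1.17873
Highest is cycle (2) at 1.1787 (>1, arbitrage).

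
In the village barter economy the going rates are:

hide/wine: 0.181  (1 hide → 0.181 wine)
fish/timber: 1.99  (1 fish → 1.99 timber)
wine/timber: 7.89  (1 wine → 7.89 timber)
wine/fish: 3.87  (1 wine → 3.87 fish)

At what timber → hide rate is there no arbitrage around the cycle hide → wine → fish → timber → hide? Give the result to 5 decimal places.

0.71739

Known legs of the cycle: 0.181 × 3.87 × 1.99 = 1.3939353
For no arbitrage the full-cycle product must be 1, so the missing rate is 1 / 1.3939353 ≈ 0.7173934.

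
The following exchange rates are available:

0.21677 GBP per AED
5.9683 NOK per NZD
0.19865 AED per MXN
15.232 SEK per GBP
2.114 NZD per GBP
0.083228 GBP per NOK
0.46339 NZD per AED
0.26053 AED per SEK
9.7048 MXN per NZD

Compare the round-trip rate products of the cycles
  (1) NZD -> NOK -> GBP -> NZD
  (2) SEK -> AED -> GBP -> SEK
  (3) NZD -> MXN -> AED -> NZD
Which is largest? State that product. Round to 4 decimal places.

(1) 5.9683 × 0.083228 × 2.114 = 1.05009
(2) 0.26053 × 0.21677 × 15.232 = 0.86023
(3) 9.7048 × 0.19865 × 0.46339 = 0.89335
Highest is cycle (1) at 1.0501 (>1, arbitrage).

1.0501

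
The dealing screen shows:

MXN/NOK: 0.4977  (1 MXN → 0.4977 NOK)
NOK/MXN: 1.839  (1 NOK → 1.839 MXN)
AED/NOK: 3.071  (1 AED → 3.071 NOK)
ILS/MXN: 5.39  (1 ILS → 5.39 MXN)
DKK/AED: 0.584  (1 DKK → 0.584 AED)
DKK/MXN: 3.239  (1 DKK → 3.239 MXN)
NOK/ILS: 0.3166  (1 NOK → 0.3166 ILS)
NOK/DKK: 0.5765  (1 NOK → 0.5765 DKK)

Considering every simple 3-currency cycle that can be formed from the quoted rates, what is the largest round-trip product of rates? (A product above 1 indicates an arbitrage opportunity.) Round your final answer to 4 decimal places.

DKK→AED→NOK→DKK: 0.584 × 3.071 × 0.5765 = 1.03393
MXN→NOK→DKK→MXN: 0.4977 × 0.5765 × 3.239 = 0.92935
MXN→NOK→ILS→MXN: 0.4977 × 0.3166 × 5.39 = 0.84931
Maximum is DKK→AED→NOK→DKK at 1.0339; arbitrage exists.

1.0339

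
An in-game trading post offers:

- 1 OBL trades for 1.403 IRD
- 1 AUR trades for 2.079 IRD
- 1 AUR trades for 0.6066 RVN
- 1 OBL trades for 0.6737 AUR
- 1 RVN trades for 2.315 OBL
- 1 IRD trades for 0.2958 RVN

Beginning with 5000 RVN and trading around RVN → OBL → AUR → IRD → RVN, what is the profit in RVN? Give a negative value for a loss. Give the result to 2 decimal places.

5000 RVN × 2.315 = 11575 OBL
11575 OBL × 0.6737 = 7798.0775 AUR
7798.0775 AUR × 2.079 = 16212.2031225 IRD
16212.2031225 IRD × 0.2958 = 4795.5696836355 RVN
Net change: 4795.5696836355 − 5000 = -204.4303163645 RVN

-204.43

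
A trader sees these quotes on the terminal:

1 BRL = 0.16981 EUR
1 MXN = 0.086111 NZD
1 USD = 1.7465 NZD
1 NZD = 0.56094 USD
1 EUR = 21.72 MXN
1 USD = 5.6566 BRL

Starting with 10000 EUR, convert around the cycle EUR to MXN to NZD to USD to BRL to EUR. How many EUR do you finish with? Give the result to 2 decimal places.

10000 EUR × 21.72 = 217200 MXN
217200 MXN × 0.086111 = 18703.3092 NZD
18703.3092 NZD × 0.56094 = 10491.434262648 USD
10491.434262648 USD × 5.6566 = 59345.8470500946768 BRL
59345.8470500946768 BRL × 0.16981 = 10077.518287576577067408 EUR

10077.52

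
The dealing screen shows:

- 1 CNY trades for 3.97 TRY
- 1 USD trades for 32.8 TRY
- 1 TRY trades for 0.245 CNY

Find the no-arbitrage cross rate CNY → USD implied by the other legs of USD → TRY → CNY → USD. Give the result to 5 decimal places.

Known legs of the cycle: 32.8 × 0.245 = 8.036
For no arbitrage the full-cycle product must be 1, so the missing rate is 1 / 8.036 ≈ 0.1244400.

0.12444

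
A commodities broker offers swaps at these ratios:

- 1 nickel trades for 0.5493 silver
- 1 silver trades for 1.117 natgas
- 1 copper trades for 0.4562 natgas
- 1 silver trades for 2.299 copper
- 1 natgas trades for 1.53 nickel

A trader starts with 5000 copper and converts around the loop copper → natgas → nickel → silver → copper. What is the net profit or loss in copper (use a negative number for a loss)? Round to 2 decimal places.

5000 copper × 0.4562 = 2281 natgas
2281 natgas × 1.53 = 3489.93 nickel
3489.93 nickel × 0.5493 = 1917.018549 silver
1917.018549 silver × 2.299 = 4407.225644151 copper
Net change: 4407.225644151 − 5000 = -592.774355849 copper

-592.77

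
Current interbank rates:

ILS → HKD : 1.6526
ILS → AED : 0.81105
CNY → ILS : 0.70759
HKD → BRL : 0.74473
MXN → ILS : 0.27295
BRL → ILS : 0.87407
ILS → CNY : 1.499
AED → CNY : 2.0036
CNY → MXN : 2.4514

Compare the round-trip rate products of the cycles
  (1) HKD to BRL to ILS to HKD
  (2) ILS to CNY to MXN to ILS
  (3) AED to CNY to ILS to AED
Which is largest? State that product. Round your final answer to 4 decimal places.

(1) 0.74473 × 0.87407 × 1.6526 = 1.07575
(2) 1.499 × 2.4514 × 0.27295 = 1.00300
(3) 2.0036 × 0.70759 × 0.81105 = 1.14985
Highest is cycle (3) at 1.1498 (>1, arbitrage).

1.1498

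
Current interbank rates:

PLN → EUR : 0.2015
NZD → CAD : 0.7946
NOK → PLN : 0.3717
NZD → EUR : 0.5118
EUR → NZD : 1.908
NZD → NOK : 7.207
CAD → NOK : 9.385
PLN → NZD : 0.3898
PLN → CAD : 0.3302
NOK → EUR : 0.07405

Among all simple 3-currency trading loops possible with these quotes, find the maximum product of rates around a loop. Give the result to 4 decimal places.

PLN→CAD→NOK→PLN: 0.3302 × 9.385 × 0.3717 = 1.15187
NZD→NOK→PLN→NZD: 7.207 × 0.3717 × 0.3898 = 1.04421
NZD→NOK→EUR→NZD: 7.207 × 0.07405 × 1.908 = 1.01826
Maximum is PLN→CAD→NOK→PLN at 1.1519; arbitrage exists.

1.1519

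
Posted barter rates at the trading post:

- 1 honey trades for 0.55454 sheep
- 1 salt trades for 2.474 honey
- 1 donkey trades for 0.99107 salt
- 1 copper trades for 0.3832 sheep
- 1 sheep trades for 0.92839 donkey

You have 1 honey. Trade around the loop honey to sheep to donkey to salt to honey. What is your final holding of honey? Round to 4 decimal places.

1.2623

1 honey × 0.55454 = 0.55454 sheep
0.55454 sheep × 0.92839 = 0.5148293906 donkey
0.5148293906 donkey × 0.99107 = 0.510231964141942 salt
0.510231964141942 salt × 2.474 = 1.262313879287164508 honey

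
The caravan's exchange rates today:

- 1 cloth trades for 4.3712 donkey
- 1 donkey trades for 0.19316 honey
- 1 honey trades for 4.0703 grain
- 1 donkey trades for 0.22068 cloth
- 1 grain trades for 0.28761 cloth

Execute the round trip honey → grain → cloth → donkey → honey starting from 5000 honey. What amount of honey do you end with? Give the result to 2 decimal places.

4942.18

5000 honey × 4.0703 = 20351.5 grain
20351.5 grain × 0.28761 = 5853.294915 cloth
5853.294915 cloth × 4.3712 = 25585.922732448 donkey
25585.922732448 donkey × 0.19316 = 4942.17683499965568 honey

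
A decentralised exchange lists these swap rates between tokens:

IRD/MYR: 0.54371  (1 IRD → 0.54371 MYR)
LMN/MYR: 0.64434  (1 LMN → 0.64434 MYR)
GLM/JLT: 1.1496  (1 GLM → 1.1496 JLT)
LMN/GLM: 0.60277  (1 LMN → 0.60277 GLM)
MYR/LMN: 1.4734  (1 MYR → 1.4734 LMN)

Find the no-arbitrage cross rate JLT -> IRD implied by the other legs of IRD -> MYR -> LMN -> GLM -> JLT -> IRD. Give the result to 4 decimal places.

1.8014

Known legs of the cycle: 0.54371 × 1.4734 × 0.60277 × 1.1496 = 0.555119355904523088
For no arbitrage the full-cycle product must be 1, so the missing rate is 1 / 0.555119355904523088 ≈ 1.801414.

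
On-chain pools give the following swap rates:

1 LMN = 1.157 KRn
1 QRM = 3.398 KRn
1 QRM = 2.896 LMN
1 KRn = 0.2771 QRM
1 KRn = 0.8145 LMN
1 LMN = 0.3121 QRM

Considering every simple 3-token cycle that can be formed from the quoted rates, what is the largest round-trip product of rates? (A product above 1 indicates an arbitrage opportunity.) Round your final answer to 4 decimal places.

KRn→QRM→LMN→KRn: 0.2771 × 2.896 × 1.157 = 0.92847
KRn→LMN→QRM→KRn: 0.8145 × 0.3121 × 3.398 = 0.86379
Maximum is KRn→QRM→LMN→KRn at 0.9285; no arbitrage — every cycle loses value.

0.9285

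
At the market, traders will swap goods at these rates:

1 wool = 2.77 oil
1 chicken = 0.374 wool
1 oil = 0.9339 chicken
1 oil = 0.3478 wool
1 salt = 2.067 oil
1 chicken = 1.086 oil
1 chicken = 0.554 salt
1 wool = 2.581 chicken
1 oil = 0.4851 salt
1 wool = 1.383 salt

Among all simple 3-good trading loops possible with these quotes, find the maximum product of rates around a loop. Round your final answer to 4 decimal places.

oil→chicken→salt→oil: 0.9339 × 0.554 × 2.067 = 1.06943
oil→wool→salt→oil: 0.3478 × 1.383 × 2.067 = 0.99424
oil→wool→chicken→oil: 0.3478 × 2.581 × 1.086 = 0.97487
oil→chicken→wool→oil: 0.9339 × 0.374 × 2.77 = 0.96750
Maximum is oil→chicken→salt→oil at 1.0694; arbitrage exists.

1.0694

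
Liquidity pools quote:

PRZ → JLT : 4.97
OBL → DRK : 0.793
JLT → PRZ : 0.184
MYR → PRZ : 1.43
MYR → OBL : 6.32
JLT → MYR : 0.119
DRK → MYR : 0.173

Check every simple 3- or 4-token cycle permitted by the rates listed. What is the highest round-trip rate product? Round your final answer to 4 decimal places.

0.8670

DRK→MYR→OBL→DRK: 0.173 × 6.32 × 0.793 = 0.86703
JLT→MYR→PRZ→JLT: 0.119 × 1.43 × 4.97 = 0.84574
Maximum is DRK→MYR→OBL→DRK at 0.8670; no arbitrage — every cycle loses value.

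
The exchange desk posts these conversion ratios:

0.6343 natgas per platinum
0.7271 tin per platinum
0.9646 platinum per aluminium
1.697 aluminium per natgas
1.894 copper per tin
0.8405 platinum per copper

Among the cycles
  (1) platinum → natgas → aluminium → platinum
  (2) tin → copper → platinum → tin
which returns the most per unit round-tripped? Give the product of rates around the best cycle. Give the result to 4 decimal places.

(1) 0.6343 × 1.697 × 0.9646 = 1.03830
(2) 1.894 × 0.8405 × 0.7271 = 1.15748
Highest is cycle (2) at 1.1575 (>1, arbitrage).

1.1575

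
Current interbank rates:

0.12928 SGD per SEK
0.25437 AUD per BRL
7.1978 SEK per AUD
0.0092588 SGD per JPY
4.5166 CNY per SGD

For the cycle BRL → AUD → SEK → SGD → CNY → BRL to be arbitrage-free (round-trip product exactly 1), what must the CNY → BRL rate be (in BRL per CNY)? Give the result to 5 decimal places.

0.93539

Known legs of the cycle: 0.25437 × 7.1978 × 0.12928 × 4.5166 = 1.069076144295126528
For no arbitrage the full-cycle product must be 1, so the missing rate is 1 / 1.069076144295126528 ≈ 0.9353871.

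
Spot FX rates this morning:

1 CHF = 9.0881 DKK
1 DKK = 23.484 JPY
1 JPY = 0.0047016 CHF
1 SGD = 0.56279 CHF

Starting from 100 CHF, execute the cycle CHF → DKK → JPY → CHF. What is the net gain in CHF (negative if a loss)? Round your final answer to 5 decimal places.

0.34387

100 CHF × 9.0881 = 908.81 DKK
908.81 DKK × 23.484 = 21342.49404 JPY
21342.49404 JPY × 0.0047016 = 100.343869978464 CHF
Net change: 100.343869978464 − 100 = 0.343869978464 CHF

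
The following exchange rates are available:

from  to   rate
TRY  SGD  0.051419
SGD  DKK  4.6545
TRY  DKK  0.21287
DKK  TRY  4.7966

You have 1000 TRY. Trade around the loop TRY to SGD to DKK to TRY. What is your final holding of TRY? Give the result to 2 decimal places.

1147.97

1000 TRY × 0.051419 = 51.419 SGD
51.419 SGD × 4.6545 = 239.3297355 DKK
239.3297355 DKK × 4.7966 = 1147.9690092993 TRY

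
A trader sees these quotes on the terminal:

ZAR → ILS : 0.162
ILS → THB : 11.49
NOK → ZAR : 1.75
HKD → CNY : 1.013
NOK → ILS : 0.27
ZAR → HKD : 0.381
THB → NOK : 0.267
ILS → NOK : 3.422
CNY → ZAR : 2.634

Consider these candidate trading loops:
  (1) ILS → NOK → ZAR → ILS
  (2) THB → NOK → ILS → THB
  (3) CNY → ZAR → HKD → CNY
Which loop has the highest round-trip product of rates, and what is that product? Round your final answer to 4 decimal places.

1.0166

(1) 3.422 × 1.75 × 0.162 = 0.97014
(2) 0.267 × 0.27 × 11.49 = 0.82831
(3) 2.634 × 0.381 × 1.013 = 1.01660
Highest is cycle (3) at 1.0166 (>1, arbitrage).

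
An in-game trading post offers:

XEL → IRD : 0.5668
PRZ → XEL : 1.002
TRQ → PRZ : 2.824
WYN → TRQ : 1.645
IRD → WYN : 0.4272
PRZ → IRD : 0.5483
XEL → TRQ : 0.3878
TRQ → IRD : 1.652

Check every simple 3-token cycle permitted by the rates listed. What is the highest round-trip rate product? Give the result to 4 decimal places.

1.1609

WYN→TRQ→IRD→WYN: 1.645 × 1.652 × 0.4272 = 1.16093
XEL→TRQ→PRZ→XEL: 0.3878 × 2.824 × 1.002 = 1.09734
Maximum is WYN→TRQ→IRD→WYN at 1.1609; arbitrage exists.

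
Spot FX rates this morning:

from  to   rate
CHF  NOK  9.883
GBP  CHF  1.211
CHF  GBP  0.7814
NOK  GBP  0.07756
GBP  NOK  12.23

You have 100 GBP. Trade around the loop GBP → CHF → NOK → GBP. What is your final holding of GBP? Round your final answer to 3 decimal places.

100 GBP × 1.211 = 121.1 CHF
121.1 CHF × 9.883 = 1196.8313 NOK
1196.8313 NOK × 0.07756 = 92.826235628 GBP

92.826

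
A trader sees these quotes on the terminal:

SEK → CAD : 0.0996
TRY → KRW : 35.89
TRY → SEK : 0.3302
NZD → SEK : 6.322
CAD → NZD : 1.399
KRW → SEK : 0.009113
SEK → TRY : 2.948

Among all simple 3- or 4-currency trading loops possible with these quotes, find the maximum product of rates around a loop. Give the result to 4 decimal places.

0.9642

TRY→KRW→SEK→TRY: 35.89 × 0.009113 × 2.948 = 0.96419
NZD→SEK→CAD→NZD: 6.322 × 0.0996 × 1.399 = 0.88091
Maximum is TRY→KRW→SEK→TRY at 0.9642; no arbitrage — every cycle loses value.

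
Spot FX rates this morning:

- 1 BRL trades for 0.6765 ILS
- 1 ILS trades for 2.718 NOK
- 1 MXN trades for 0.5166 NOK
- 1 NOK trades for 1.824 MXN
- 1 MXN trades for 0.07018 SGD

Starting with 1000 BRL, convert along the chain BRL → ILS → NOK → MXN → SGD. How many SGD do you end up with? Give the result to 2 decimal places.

1000 BRL × 0.6765 = 676.5 ILS
676.5 ILS × 2.718 = 1838.727 NOK
1838.727 NOK × 1.824 = 3353.838048 MXN
3353.838048 MXN × 0.07018 = 235.37235420864 SGD

235.37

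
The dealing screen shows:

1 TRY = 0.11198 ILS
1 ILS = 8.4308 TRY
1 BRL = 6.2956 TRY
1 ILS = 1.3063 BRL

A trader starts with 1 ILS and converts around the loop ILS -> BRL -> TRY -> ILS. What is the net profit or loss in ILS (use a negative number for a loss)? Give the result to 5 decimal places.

1 ILS × 1.3063 = 1.3063 BRL
1.3063 BRL × 6.2956 = 8.22394228 TRY
8.22394228 TRY × 0.11198 = 0.9209170565144 ILS
Net change: 0.9209170565144 − 1 = -0.0790829434856 ILS

-0.07908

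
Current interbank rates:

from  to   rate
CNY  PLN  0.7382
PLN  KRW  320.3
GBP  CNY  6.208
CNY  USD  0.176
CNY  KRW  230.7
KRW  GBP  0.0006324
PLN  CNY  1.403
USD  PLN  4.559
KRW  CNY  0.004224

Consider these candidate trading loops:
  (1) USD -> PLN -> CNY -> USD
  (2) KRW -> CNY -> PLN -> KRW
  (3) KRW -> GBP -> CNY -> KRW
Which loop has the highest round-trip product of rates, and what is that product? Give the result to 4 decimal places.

1.1257

(1) 4.559 × 1.403 × 0.176 = 1.12574
(2) 0.004224 × 0.7382 × 320.3 = 0.99875
(3) 0.0006324 × 6.208 × 230.7 = 0.90571
Highest is cycle (1) at 1.1257 (>1, arbitrage).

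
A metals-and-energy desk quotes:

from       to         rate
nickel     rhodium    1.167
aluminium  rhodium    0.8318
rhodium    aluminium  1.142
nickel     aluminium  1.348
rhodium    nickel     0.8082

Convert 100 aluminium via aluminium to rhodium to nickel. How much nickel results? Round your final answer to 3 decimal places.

100 aluminium × 0.8318 = 83.18 rhodium
83.18 rhodium × 0.8082 = 67.226076 nickel

67.226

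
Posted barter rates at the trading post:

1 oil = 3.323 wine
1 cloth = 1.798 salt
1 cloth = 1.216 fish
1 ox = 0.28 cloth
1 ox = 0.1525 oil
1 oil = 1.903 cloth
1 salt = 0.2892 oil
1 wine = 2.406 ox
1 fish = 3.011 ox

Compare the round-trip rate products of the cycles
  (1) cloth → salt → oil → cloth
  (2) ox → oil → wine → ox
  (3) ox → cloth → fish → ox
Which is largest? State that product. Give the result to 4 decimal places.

(1) 1.798 × 0.2892 × 1.903 = 0.98952
(2) 0.1525 × 3.323 × 2.406 = 1.21926
(3) 0.28 × 1.216 × 3.011 = 1.02519
Highest is cycle (2) at 1.2193 (>1, arbitrage).

1.2193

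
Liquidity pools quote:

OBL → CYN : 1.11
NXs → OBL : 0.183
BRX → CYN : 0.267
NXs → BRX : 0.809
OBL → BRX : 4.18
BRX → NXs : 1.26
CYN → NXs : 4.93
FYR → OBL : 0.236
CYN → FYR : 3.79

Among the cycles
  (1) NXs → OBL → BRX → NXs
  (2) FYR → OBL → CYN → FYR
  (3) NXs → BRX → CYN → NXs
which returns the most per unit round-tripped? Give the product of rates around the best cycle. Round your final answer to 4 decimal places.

(1) 0.183 × 4.18 × 1.26 = 0.96382
(2) 0.236 × 1.11 × 3.79 = 0.99283
(3) 0.809 × 0.267 × 4.93 = 1.06489
Highest is cycle (3) at 1.0649 (>1, arbitrage).

1.0649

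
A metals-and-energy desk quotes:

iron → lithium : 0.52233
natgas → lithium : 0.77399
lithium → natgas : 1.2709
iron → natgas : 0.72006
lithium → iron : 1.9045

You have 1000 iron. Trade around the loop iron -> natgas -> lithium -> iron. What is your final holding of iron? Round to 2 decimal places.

1000 iron × 0.72006 = 720.06 natgas
720.06 natgas × 0.77399 = 557.3192394 lithium
557.3192394 lithium × 1.9045 = 1061.4144914373 iron

1061.41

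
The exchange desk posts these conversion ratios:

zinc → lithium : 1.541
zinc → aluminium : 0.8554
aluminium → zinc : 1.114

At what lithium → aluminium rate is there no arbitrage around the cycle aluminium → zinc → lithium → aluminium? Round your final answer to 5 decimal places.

0.58252

Known legs of the cycle: 1.114 × 1.541 = 1.716674
For no arbitrage the full-cycle product must be 1, so the missing rate is 1 / 1.716674 ≈ 0.5825218.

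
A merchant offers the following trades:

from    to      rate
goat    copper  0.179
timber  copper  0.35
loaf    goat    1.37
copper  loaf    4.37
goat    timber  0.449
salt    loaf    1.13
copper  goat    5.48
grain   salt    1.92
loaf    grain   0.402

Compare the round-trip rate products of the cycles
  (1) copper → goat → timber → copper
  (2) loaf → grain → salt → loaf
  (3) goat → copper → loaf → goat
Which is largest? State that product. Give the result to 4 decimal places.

(1) 5.48 × 0.449 × 0.35 = 0.86118
(2) 0.402 × 1.92 × 1.13 = 0.87218
(3) 0.179 × 4.37 × 1.37 = 1.07166
Highest is cycle (3) at 1.0717 (>1, arbitrage).

1.0717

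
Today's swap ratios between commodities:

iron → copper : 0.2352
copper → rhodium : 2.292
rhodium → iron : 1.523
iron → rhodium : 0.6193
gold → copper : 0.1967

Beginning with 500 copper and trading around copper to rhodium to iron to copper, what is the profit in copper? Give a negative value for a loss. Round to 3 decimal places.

-89.492

500 copper × 2.292 = 1146 rhodium
1146 rhodium × 1.523 = 1745.358 iron
1745.358 iron × 0.2352 = 410.5082016 copper
Net change: 410.5082016 − 500 = -89.4917984 copper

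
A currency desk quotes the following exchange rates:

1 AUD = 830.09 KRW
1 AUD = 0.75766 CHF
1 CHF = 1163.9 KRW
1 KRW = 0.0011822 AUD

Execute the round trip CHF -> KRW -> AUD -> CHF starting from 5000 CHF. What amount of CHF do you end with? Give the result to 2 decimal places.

5212.56

5000 CHF × 1163.9 = 5819500 KRW
5819500 KRW × 0.0011822 = 6879.8129 AUD
6879.8129 AUD × 0.75766 = 5212.559041814 CHF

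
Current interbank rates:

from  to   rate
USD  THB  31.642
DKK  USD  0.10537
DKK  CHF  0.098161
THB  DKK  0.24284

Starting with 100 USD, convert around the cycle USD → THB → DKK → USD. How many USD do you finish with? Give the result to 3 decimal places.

100 USD × 31.642 = 3164.2 THB
3164.2 THB × 0.24284 = 768.394328 DKK
768.394328 DKK × 0.10537 = 80.96571034136 USD

80.966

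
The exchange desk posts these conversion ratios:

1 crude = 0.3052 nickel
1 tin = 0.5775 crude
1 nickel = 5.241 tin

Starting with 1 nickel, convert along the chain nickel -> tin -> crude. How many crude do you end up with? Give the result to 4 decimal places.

1 nickel × 5.241 = 5.241 tin
5.241 tin × 0.5775 = 3.0266775 crude

3.0267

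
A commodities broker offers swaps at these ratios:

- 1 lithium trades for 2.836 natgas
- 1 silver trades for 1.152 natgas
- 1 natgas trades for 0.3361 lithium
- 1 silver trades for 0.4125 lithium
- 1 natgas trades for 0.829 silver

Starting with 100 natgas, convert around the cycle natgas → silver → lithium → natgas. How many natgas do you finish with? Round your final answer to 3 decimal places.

96.981

100 natgas × 0.829 = 82.9 silver
82.9 silver × 0.4125 = 34.19625 lithium
34.19625 lithium × 2.836 = 96.980565 natgas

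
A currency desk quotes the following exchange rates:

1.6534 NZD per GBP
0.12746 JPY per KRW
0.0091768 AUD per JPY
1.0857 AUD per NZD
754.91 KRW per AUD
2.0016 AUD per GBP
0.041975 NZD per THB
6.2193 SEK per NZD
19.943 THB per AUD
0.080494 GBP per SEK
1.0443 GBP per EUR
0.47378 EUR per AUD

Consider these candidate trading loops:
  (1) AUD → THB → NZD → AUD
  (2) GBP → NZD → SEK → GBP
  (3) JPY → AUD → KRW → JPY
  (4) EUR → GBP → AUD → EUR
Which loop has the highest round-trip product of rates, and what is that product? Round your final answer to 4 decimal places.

(1) 19.943 × 0.041975 × 1.0857 = 0.90885
(2) 1.6534 × 6.2193 × 0.080494 = 0.82772
(3) 0.0091768 × 754.91 × 0.12746 = 0.88300
(4) 1.0443 × 2.0016 × 0.47378 = 0.99033
Highest is cycle (4) at 0.9903 (≤1, no arbitrage).

0.9903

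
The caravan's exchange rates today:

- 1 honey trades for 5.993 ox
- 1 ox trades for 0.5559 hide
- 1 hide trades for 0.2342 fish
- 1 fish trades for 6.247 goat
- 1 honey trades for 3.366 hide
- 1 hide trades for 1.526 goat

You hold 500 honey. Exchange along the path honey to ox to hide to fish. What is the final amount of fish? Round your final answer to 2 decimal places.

390.12

500 honey × 5.993 = 2996.5 ox
2996.5 ox × 0.5559 = 1665.75435 hide
1665.75435 hide × 0.2342 = 390.11966877 fish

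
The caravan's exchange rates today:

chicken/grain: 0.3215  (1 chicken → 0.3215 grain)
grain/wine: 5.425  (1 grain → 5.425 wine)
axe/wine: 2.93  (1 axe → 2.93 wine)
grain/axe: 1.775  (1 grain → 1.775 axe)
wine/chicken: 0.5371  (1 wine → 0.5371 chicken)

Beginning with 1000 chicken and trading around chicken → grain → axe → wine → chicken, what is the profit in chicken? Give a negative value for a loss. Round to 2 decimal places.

1000 chicken × 0.3215 = 321.5 grain
321.5 grain × 1.775 = 570.6625 axe
570.6625 axe × 2.93 = 1672.041125 wine
1672.041125 wine × 0.5371 = 898.0532882375 chicken
Net change: 898.0532882375 − 1000 = -101.9467117625 chicken

-101.95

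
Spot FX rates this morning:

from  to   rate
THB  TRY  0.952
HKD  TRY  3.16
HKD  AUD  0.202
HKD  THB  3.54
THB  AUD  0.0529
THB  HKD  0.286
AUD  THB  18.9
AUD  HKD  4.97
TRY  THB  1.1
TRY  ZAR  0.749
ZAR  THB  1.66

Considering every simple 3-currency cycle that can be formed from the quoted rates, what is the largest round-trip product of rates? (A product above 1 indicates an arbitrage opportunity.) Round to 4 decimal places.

1.1837

ZAR→THB→TRY→ZAR: 1.66 × 0.952 × 0.749 = 1.18366
HKD→AUD→THB→HKD: 0.202 × 18.9 × 0.286 = 1.09189
HKD→TRY→THB→HKD: 3.16 × 1.1 × 0.286 = 0.99414
HKD→THB→AUD→HKD: 3.54 × 0.0529 × 4.97 = 0.93071
Maximum is ZAR→THB→TRY→ZAR at 1.1837; arbitrage exists.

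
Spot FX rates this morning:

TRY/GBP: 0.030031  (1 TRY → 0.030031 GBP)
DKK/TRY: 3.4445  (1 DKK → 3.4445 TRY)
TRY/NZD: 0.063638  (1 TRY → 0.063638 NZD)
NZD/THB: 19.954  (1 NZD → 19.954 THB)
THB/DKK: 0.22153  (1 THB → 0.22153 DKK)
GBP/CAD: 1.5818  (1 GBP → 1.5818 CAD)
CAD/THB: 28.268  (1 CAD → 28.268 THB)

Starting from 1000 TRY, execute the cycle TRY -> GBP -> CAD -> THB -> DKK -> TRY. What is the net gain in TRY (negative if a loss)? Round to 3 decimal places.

24.649

1000 TRY × 0.030031 = 30.031 GBP
30.031 GBP × 1.5818 = 47.5030358 CAD
47.5030358 CAD × 28.268 = 1342.8158159944 THB
1342.8158159944 THB × 0.22153 = 297.473987717239432 DKK
297.473987717239432 DKK × 3.4445 = 1024.649150692031223524 TRY
Net change: 1024.649150692031223524 − 1000 = 24.649150692031223524 TRY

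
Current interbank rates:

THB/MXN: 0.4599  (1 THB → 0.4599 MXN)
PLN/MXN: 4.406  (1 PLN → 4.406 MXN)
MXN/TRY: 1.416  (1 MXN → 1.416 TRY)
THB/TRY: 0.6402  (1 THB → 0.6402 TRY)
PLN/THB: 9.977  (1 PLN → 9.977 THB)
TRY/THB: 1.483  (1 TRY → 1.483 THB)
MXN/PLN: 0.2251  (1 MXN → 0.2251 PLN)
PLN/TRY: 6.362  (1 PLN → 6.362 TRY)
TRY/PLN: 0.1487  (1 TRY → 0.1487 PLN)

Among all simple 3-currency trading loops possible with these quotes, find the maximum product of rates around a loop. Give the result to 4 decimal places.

PLN→THB→MXN→PLN: 9.977 × 0.4599 × 0.2251 = 1.03285
TRY→THB→MXN→TRY: 1.483 × 0.4599 × 1.416 = 0.96576
PLN→THB→TRY→PLN: 9.977 × 0.6402 × 0.1487 = 0.94979
PLN→MXN→TRY→PLN: 4.406 × 1.416 × 0.1487 = 0.92772
Maximum is PLN→THB→MXN→PLN at 1.0329; arbitrage exists.

1.0329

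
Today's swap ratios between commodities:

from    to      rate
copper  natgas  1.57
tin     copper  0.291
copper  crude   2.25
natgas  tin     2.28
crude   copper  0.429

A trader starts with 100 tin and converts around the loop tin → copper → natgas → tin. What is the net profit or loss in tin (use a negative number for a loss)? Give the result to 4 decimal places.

4.1664

100 tin × 0.291 = 29.1 copper
29.1 copper × 1.57 = 45.687 natgas
45.687 natgas × 2.28 = 104.16636 tin
Net change: 104.16636 − 100 = 4.16636 tin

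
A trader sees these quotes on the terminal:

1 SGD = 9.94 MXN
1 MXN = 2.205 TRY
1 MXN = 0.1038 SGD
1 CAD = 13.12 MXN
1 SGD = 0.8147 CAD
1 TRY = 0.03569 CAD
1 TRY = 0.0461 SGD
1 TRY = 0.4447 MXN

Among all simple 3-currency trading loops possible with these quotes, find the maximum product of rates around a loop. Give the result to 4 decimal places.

1.1095

SGD→CAD→MXN→SGD: 0.8147 × 13.12 × 0.1038 = 1.10950
CAD→MXN→TRY→CAD: 13.12 × 2.205 × 0.03569 = 1.03250
SGD→MXN→TRY→SGD: 9.94 × 2.205 × 0.0461 = 1.01041
Maximum is SGD→CAD→MXN→SGD at 1.1095; arbitrage exists.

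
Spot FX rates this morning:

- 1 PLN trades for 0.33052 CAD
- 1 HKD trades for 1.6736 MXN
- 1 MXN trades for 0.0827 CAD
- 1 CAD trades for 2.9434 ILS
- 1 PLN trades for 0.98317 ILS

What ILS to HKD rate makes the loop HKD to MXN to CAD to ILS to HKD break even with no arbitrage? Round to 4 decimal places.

2.4547

Known legs of the cycle: 1.6736 × 0.0827 × 2.9434 = 0.407386339648
For no arbitrage the full-cycle product must be 1, so the missing rate is 1 / 0.407386339648 ≈ 2.454672.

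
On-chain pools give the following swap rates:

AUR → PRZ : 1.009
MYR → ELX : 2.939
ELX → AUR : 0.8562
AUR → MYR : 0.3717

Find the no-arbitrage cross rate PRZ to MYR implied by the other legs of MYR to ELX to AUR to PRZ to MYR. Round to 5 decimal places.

0.39385

Known legs of the cycle: 2.939 × 0.8562 × 1.009 = 2.5390191462
For no arbitrage the full-cycle product must be 1, so the missing rate is 1 / 2.5390191462 ≈ 0.3938529.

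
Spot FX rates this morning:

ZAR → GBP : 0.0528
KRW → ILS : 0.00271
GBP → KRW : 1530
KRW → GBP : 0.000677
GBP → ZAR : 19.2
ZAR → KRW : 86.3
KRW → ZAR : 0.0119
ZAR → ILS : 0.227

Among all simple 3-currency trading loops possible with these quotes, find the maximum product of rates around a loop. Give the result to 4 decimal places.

GBP→ZAR→KRW→GBP: 19.2 × 86.3 × 0.000677 = 1.12176
GBP→KRW→ZAR→GBP: 1530 × 0.0119 × 0.0528 = 0.96133
Maximum is GBP→ZAR→KRW→GBP at 1.1218; arbitrage exists.

1.1218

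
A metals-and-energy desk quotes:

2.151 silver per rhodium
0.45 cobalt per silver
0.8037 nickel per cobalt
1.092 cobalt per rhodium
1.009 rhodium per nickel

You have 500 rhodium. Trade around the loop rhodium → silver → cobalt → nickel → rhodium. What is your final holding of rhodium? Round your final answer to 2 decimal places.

500 rhodium × 2.151 = 1075.5 silver
1075.5 silver × 0.45 = 483.975 cobalt
483.975 cobalt × 0.8037 = 388.9707075 nickel
388.9707075 nickel × 1.009 = 392.4714438675 rhodium

392.47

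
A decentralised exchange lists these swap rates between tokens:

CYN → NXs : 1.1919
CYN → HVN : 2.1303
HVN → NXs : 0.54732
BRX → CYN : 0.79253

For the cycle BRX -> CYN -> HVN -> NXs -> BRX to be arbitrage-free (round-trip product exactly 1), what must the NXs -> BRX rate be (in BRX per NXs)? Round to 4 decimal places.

1.0822

Known legs of the cycle: 0.79253 × 2.1303 × 0.54732 = 0.92405494700388
For no arbitrage the full-cycle product must be 1, so the missing rate is 1 / 0.92405494700388 ≈ 1.082187.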